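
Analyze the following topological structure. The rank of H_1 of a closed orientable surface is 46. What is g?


For a closed orientable surface: b_1 = 2g.
46 = 2g
g = 46 / 2 = 23

23


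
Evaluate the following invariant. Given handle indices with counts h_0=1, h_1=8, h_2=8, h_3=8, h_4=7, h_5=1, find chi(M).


Handles of index k contribute (-1)^k to chi (same as CW cells).
chi = (1) + (-8) + (8) + (-8) + (7) + (-1) = -1

-1


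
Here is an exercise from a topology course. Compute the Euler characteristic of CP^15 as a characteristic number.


For any closed oriented manifold, <e(TM),[M]> = chi(M).
chi(CP^15) = 15+1 = 16

16


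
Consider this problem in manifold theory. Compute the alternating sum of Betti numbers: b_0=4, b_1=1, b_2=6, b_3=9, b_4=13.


chi = sum_k (-1)^k b_k.
= (4) + (-1) + (6) + (-9) + (13)
= 13

13


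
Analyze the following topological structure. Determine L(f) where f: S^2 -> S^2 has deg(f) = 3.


On S^2: L(f) = tr(f_0*) + (-1)^2 tr(f_2*) = 1 + (-1)^2 * deg(f).
L(f) = 1 + (-1)^2 * 3 = 1 + 3 = 4

4


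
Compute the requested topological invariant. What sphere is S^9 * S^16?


Join of spheres: S^m * S^n = S^{m+n+1}.
dim = 9 + 16 + 1 = 26

26


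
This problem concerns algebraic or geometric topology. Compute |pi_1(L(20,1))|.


pi_1(L(p,q)) = Z/pZ for any q coprime to p.
|pi_1(L(20,1))| = 20

20


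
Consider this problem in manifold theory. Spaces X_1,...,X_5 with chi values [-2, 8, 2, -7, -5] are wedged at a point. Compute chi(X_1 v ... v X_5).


chi(A v B) = chi(A) + chi(B) - 1 (one point identified).
For 5 spaces: chi = (sum chi_i) - (5 - 1).
sum = -4; chi = -4 - 4 = -8

-8


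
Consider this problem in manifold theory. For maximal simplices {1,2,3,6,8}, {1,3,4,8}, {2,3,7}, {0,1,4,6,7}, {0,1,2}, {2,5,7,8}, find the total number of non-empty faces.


Each maximal simplex on m vertices has 2^m - 1 nonempty faces.
Take the union (dedupe shared faces).
Total distinct faces = 80

80


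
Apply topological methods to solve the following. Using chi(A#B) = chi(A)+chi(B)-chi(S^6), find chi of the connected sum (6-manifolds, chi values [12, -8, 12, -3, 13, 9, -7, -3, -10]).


For n-manifolds: chi(A#B) = chi(A) + chi(B) - chi(S^6).
chi(S^6) = 1 + (-1)^6 = 2.
chi(#) = (sum chi_i) - (9-1)*chi(S^6) = 15 - 8*2 = -1

-1


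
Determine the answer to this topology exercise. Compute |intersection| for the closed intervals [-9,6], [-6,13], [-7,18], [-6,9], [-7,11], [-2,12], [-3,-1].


Intersection = [max(a_i), min(b_i)] = [-2, -1].
Length = -1 - -2 = 1

1


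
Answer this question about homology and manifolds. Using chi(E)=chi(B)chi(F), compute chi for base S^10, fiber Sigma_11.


chi(S^10) = 2 (n even), chi(Sigma_11) = 2 - 2*11 = -20.
chi(E) = 2 * (-20) = -40

-40


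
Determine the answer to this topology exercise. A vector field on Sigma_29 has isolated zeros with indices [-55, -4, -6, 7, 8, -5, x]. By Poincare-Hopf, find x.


Poincare-Hopf: sum of indices = chi(M).
chi(Sigma_29) = 2 - 2*29 = -56.
Sum of known indices = -55.
x = chi - (sum known) = -56 - (-55) = -1

-1


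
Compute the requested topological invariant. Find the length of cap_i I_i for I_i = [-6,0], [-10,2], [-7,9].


Intersection = [max(a_i), min(b_i)] = [-6, 0].
Length = 0 - -6 = 6

6


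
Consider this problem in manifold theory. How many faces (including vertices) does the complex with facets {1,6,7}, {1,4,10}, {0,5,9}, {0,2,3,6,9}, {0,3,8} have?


Each maximal simplex on m vertices has 2^m - 1 nonempty faces.
Take the union (dedupe shared faces).
Total distinct faces = 51

51


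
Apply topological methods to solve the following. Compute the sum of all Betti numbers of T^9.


b_k(T^9) = C(9,k), so the sum over k is sum_k C(9,k) = 2^9.
Total = 2^9 = 512

512


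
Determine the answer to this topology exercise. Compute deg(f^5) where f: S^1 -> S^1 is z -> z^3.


deg(f) = 3. Degree is multiplicative: deg(f^5) = (deg f)^5.
deg(f^5) = (3)^5 = 243

243


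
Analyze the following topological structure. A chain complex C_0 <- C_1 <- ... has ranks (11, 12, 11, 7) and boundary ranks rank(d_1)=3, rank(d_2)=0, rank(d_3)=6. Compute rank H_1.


rank H_k = rank(ker d_k) - rank(im d_{k+1}).
rank(ker d_1) = rank(C_1) - rank(d_1) = 12 - 3 = 9.
rank(im d_{1+1}) = 0.
rank H_1 = 9 - 0 = 9

9


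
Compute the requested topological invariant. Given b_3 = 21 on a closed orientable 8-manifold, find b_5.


Poincare duality for closed orientable n-manifolds: b_k = b_{n-k}.
Here n = 8, so b_5 = b_3 = 21

21


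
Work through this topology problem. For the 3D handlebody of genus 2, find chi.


A genus-g handlebody deformation retracts to a wedge of g circles.
chi(vee_g S^1) = 1 - g.
chi(H_2) = 1 - 2 = -1

-1


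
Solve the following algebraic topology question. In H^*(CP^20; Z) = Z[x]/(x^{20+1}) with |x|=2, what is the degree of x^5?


|x| = 2 in H^*(CP^n).
|x^5| = 5 * |x| = 5 * 2 = 10

10


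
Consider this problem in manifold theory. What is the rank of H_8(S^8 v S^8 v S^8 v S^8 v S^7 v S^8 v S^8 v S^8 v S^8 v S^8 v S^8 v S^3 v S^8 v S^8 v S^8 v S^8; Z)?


For a wedge of spheres, H_k (k>0) is free on one generator per sphere of dimension k.
Spheres of dimension 8: count = 14.
b_8 = 14

14


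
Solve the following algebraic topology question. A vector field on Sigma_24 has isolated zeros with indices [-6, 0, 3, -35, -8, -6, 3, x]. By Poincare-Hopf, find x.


Poincare-Hopf: sum of indices = chi(M).
chi(Sigma_24) = 2 - 2*24 = -46.
Sum of known indices = -49.
x = chi - (sum known) = -46 - (-49) = 3

3


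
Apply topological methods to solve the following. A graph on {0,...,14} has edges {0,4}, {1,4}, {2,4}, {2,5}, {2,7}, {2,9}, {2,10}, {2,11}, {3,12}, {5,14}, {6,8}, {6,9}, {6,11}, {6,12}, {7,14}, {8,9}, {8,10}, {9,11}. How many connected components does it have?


Run DFS/union-find over 15 vertices.
V = 15, E = 18.
Number of components = 2

2


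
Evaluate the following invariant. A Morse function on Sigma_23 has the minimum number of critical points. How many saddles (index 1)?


A perfect Morse function has m_k = b_k.
For Sigma_23: b_0=1, b_1=2g=46, b_2=1.
Saddles m_1 = 2g = 46

46


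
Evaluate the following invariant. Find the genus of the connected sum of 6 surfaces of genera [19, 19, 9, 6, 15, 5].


Genus is additive under connected sum of orientable surfaces.
g = 19 + 19 + 9 + 6 + 15 + 5 = 73

73


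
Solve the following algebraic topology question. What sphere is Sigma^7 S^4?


Each suspension raises dimension by 1: Sigma S^n = S^{n+1}.
Sigma^7 S^4 = S^{4+7} = S^11

11


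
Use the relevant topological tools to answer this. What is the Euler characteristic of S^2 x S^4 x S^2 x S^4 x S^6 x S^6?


chi is multiplicative: chi(X x Y) = chi(X) chi(Y).
Each even-dim sphere has chi = 2. There are 6 factors.
chi = 2^6 = 64

64


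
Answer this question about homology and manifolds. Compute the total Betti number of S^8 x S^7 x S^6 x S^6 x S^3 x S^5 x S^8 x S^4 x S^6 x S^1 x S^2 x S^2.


Total Betti number is multiplicative under products.
Each S^d (d>=1) has total Betti number 2.
There are 12 sphere factors.
Total = 2^12 = 4096

4096


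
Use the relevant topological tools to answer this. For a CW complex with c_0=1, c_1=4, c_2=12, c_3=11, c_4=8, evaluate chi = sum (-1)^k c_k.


chi = sum_k (-1)^k c_k.
= (-1)^0*1 + (-1)^1*4 + (-1)^2*12 + (-1)^3*11 + (-1)^4*8
= (1) + (-4) + (12) + (-11) + (8)
= 6

6


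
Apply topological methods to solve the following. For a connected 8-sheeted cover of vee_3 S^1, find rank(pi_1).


Nielsen-Schreier: an index-n subgroup of F_r is free of rank 1 + n(r-1).
Equivalently: chi(cover) = n*chi(base); chi(vee_r S^1) = 1 - 3 = -2.
chi(E) = 8*(-2) = -16; rank = 1 - chi(E) = 1 - (-16) = 17.
rank = 1 + 8*(3-1) = 1 + 16 = 17

17


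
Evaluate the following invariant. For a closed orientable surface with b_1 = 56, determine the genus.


For a closed orientable surface: b_1 = 2g.
56 = 2g
g = 56 / 2 = 28

28


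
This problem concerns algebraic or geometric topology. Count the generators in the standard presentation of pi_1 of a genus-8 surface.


Standard presentation: pi_1(Sigma_g) = <a_1,b_1,...,a_g,b_g | [a_1,b_1]...[a_g,b_g] = 1>.
Number of generators = 2g = 2*8 = 16

16


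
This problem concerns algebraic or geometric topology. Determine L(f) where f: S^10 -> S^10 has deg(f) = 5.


On S^10: L(f) = tr(f_0*) + (-1)^10 tr(f_10*) = 1 + (-1)^10 * deg(f).
L(f) = 1 + (-1)^10 * 5 = 1 + 5 = 6

6


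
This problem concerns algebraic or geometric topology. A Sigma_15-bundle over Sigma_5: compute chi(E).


For a fiber bundle F -> E -> B (with CW structure): chi(E) = chi(B) * chi(F).
chi(Sigma_5) = -8, chi(Sigma_15) = -28.
chi(E) = (-8) * (-28) = 224

224


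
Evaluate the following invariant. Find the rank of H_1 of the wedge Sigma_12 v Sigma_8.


For a wedge: H_1(A v B) = H_1(A) + H_1(B).
b_1(Sigma_12) = 24, b_1(Sigma_8) = 16.
b_1 = 24 + 16 = 40

40


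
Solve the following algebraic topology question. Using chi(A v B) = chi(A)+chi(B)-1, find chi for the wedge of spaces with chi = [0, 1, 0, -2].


chi(A v B) = chi(A) + chi(B) - 1 (one point identified).
For 4 spaces: chi = (sum chi_i) - (4 - 1).
sum = -1; chi = -1 - 3 = -4

-4


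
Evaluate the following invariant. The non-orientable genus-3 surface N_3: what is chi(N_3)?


For a non-orientable closed surface with k crosscaps: chi = 2 - k.
Here k = 3.
chi = 2 - 3 = -1

-1


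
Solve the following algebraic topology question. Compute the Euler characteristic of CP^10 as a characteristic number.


For any closed oriented manifold, <e(TM),[M]> = chi(M).
chi(CP^10) = 10+1 = 11

11


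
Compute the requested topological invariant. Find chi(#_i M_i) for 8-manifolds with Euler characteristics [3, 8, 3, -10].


For n-manifolds: chi(A#B) = chi(A) + chi(B) - chi(S^8).
chi(S^8) = 1 + (-1)^8 = 2.
chi(#) = (sum chi_i) - (4-1)*chi(S^8) = 4 - 3*2 = -2

-2


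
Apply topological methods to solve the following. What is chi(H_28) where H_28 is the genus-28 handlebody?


A genus-g handlebody deformation retracts to a wedge of g circles.
chi(vee_g S^1) = 1 - g.
chi(H_28) = 1 - 28 = -27

-27


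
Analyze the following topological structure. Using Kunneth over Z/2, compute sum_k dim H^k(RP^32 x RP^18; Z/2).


dim H^*(RP^n; Z/2) = n+1 (one Z/2 in each degree 0..n).
Total Betti number is multiplicative.
Total = (32+1) * (18+1) = 33 * 19 = 627

627


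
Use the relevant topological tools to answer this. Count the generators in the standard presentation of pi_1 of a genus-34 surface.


Standard presentation: pi_1(Sigma_g) = <a_1,b_1,...,a_g,b_g | [a_1,b_1]...[a_g,b_g] = 1>.
Number of generators = 2g = 2*34 = 68

68


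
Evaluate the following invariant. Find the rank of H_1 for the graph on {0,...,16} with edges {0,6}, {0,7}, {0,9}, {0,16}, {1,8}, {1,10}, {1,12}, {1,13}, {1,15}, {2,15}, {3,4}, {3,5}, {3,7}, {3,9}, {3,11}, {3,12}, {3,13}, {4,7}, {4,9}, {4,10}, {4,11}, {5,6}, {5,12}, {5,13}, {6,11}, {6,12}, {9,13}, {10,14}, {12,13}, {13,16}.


b_1 = E - V + (number of components).
E = 30, V = 17, components = 1.
b_1 = 30 - 17 + 1 = 14

14


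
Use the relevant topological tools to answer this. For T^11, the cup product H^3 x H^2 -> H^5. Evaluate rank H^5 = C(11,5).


Cup product: H^p x H^q -> H^{p+q}; here p+q = 3+2 = 5.
rank H^k(T^n) = C(n,k).
C(11,5) = 462

462


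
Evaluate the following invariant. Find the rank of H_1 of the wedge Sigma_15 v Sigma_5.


For a wedge: H_1(A v B) = H_1(A) + H_1(B).
b_1(Sigma_15) = 30, b_1(Sigma_5) = 10.
b_1 = 30 + 10 = 40

40


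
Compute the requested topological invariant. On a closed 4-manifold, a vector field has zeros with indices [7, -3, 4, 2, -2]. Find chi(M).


Poincare-Hopf: chi(M) = sum of indices of zeros.
chi = (7) + (-3) + (4) + (2) + (-2) = 8

8


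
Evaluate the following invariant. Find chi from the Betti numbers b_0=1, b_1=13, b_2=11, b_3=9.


chi = sum_k (-1)^k b_k.
= (1) + (-13) + (11) + (-9)
= -10

-10


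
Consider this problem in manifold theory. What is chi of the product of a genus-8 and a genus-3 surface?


chi(Sigma_8) = 2 - 2*8 = -14
chi(Sigma_3) = 2 - 2*3 = -4
chi(product) = (-14) * (-4) = 56

56


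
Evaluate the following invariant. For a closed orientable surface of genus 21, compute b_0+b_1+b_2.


For Sigma_21: b_0 = 1, b_1 = 2g = 42, b_2 = 1.
Total = 1 + 42 + 1 = 44

44


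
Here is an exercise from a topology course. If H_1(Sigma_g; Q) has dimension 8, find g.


For a closed orientable surface: b_1 = 2g.
8 = 2g
g = 8 / 2 = 4

4


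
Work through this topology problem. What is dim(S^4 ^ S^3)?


S^m ^ S^n = S^{m+n}.
k = 4 + 3 = 7

7


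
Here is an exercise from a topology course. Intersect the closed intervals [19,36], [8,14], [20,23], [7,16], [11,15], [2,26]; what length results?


Intersection = [max(a_i), min(b_i)] = [20, 14].
Since 20 > 14, the intersection is empty.
Length = 0

0


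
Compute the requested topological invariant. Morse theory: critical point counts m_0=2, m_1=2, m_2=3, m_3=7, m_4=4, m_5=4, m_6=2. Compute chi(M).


Morse theory: chi(M) = sum_k (-1)^k m_k where m_k = #(index-k critical points).
= (2) + (-2) + (3) + (-7) + (4) + (-4) + (2) = -2

-2


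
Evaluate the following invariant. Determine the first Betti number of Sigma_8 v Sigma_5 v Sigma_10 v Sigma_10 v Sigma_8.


For a wedge X v Y: reduced H_k(X v Y) = H_k(X) + H_k(Y).
Each Sigma_g contributes b_1 = 2g.
b_1 = 16 + 10 + 20 + 20 + 16 = 82

82


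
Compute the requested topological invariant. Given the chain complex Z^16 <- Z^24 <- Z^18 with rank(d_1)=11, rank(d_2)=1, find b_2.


rank H_k = rank(ker d_k) - rank(im d_{k+1}).
rank(ker d_2) = rank(C_2) - rank(d_2) = 18 - 1 = 17.
rank(im d_{2+1}) = 0.
rank H_2 = 17 - 0 = 17

17


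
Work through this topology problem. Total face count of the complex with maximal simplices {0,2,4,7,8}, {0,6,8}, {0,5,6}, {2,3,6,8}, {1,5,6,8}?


Each maximal simplex on m vertices has 2^m - 1 nonempty faces.
Take the union (dedupe shared faces).
Total distinct faces = 59

59


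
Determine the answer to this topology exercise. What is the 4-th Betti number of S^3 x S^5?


Each S^d has Poincare polynomial 1 + t^d.
The product S^3 x S^5 has Poincare polynomial prod(1+t^d_i).
Expanding: b_0=1, b_3=1, b_5=1, b_8=1.
b_4 = 0

0


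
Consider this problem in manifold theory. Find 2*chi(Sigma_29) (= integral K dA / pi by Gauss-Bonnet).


Gauss-Bonnet: integral K dA = 2*pi*chi(M).
chi(Sigma_29) = 2 - 2*29 = -56.
(integral K dA)/pi = 2*chi = 2*(-56) = -112

-112


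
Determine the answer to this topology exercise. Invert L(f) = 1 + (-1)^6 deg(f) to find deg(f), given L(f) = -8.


L(f) = 1 + (-1)^6 deg(f) on S^6.
-8 = 1 + (-1)^6 * deg(f)
(-1)^6 * deg(f) = -9
deg(f) = -9

-9


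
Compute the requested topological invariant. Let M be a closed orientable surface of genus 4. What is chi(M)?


For a closed orientable surface of genus g: chi = 2 - 2g.
Here g = 4.
chi = 2 - 2*4 = 2 - 8 = -6

-6


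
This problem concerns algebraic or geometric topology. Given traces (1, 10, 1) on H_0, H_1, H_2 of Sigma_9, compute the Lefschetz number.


L(f) = tr(f_0*) - tr(f_1*) + tr(f_2*).
= 1 - (10) + (1)
= -8

-8


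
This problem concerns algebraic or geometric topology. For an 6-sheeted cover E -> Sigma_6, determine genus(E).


For an n-sheeted cover: chi(E) = n * chi(B).
chi(Sigma_6) = 2 - 2*6 = -10.
chi(E) = 6 * (-10) = -60.
genus(E) = (2 - chi(E))/2 = (2 - (-60))/2 = 62/2 = 31

31


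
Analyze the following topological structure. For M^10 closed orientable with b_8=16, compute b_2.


Poincare duality for closed orientable n-manifolds: b_k = b_{n-k}.
Here n = 10, so b_2 = b_8 = 16

16


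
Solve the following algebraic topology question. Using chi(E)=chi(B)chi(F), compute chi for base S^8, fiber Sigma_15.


chi(S^8) = 2 (n even), chi(Sigma_15) = 2 - 2*15 = -28.
chi(E) = 2 * (-28) = -56

-56


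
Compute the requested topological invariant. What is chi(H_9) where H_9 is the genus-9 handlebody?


A genus-g handlebody deformation retracts to a wedge of g circles.
chi(vee_g S^1) = 1 - g.
chi(H_9) = 1 - 9 = -8

-8


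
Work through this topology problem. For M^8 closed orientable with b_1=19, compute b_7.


Poincare duality for closed orientable n-manifolds: b_k = b_{n-k}.
Here n = 8, so b_7 = b_1 = 19

19


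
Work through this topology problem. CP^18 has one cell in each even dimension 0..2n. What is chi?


CP^18 has one cell in each even dimension 0, 2, ..., 2*18 (18+1 cells total).
All cells are even-dimensional, so chi = number of cells.
chi = 18 + 1 = 19

19


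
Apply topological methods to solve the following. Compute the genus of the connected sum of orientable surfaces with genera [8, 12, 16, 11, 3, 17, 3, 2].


Genus is additive under connected sum of orientable surfaces.
g = 8 + 12 + 16 + 11 + 3 + 17 + 3 + 2 = 72

72


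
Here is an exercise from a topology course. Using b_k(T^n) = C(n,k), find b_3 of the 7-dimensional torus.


By the Kunneth formula, b_k(T^n) = C(n,k).
b_3(T^7) = C(7,3).
C(7,3) = 7!/(3!*4!) = 35

35


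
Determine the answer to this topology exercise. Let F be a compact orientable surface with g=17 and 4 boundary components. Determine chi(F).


For a compact orientable surface with genus g and b boundary components: chi = 2 - 2g - b.
chi = 2 - 2*17 - 4 = 2 - 34 - 4 = -36

-36


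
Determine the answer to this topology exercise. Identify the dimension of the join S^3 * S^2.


Join of spheres: S^m * S^n = S^{m+n+1}.
dim = 3 + 2 + 1 = 6

6


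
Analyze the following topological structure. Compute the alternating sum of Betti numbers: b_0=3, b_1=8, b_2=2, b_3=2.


chi = sum_k (-1)^k b_k.
= (3) + (-8) + (2) + (-2)
= -5

-5


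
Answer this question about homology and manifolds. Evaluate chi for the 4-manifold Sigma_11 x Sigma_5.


chi(Sigma_11) = 2 - 2*11 = -20
chi(Sigma_5) = 2 - 2*5 = -8
chi(product) = (-20) * (-8) = 160

160


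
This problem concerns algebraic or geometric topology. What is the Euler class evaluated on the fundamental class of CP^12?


For any closed oriented manifold, <e(TM),[M]> = chi(M).
chi(CP^12) = 12+1 = 13

13


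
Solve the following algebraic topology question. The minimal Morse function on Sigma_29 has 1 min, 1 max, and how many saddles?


A perfect Morse function has m_k = b_k.
For Sigma_29: b_0=1, b_1=2g=58, b_2=1.
Saddles m_1 = 2g = 58

58


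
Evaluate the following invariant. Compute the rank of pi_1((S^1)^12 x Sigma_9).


pi_1(A x B) = pi_1(A) x pi_1(B); rank of abelianization = b_1.
b_1(T^12) = 12, b_1(Sigma_9) = 2*9 = 18.
b_1(product) = 12 + 18 = 30

30


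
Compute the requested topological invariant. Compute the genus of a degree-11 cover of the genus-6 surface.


For an n-sheeted cover: chi(E) = n * chi(B).
chi(Sigma_6) = 2 - 2*6 = -10.
chi(E) = 11 * (-10) = -110.
genus(E) = (2 - chi(E))/2 = (2 - (-110))/2 = 112/2 = 56

56


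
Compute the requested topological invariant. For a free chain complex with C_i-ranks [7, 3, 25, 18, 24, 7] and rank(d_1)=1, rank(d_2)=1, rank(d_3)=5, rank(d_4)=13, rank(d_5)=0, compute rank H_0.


rank H_k = rank(ker d_k) - rank(im d_{k+1}).
rank(ker d_0) = rank(C_0) - rank(d_0) = 7 - 0 = 7.
rank(im d_{0+1}) = 1.
rank H_0 = 7 - 1 = 6

6


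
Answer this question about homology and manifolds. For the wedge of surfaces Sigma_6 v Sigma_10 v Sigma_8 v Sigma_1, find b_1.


For a wedge X v Y: reduced H_k(X v Y) = H_k(X) + H_k(Y).
Each Sigma_g contributes b_1 = 2g.
b_1 = 12 + 20 + 16 + 2 = 50

50


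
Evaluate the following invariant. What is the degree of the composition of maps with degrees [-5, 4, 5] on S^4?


Degree is multiplicative: deg(composition) = product of degrees.
= (-5) * (4) * (5) = -100

-100


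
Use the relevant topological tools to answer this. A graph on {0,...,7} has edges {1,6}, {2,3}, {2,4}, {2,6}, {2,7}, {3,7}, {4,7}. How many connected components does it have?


Run DFS/union-find over 8 vertices.
V = 8, E = 7.
Number of components = 3

3


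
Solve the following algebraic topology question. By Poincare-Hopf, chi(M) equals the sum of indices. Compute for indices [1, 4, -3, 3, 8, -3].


Poincare-Hopf: chi(M) = sum of indices of zeros.
chi = (1) + (4) + (-3) + (3) + (8) + (-3) = 10

10


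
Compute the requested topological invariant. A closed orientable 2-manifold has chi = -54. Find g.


chi = 2 - 2g for closed orientable surfaces.
-54 = 2 - 2g
2g = 2 - (-54) = 56
g = 28

28


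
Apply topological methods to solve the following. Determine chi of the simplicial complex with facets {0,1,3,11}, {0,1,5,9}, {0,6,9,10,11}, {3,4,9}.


Enumerate all faces; f-vector: f_0=9, f_1=22, f_2=19, f_3=7, f_4=1.
chi = sum (-1)^k f_k = 0

0


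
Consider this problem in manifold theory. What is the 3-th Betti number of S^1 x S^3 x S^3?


Each S^d has Poincare polynomial 1 + t^d.
The product S^1 x S^3 x S^3 has Poincare polynomial prod(1+t^d_i).
Expanding: b_0=1, b_1=1, b_3=2, b_4=2, b_6=1, b_7=1.
b_3 = 2

2


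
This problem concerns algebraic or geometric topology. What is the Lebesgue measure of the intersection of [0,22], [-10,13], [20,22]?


Intersection = [max(a_i), min(b_i)] = [20, 13].
Since 20 > 13, the intersection is empty.
Length = 0

0


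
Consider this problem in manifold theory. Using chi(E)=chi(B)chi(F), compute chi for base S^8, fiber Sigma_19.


chi(S^8) = 2 (n even), chi(Sigma_19) = 2 - 2*19 = -36.
chi(E) = 2 * (-36) = -72

-72


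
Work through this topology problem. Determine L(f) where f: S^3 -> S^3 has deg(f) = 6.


On S^3: L(f) = tr(f_0*) + (-1)^3 tr(f_3*) = 1 + (-1)^3 * deg(f).
L(f) = 1 + (-1)^3 * 6 = 1 + -6 = -5

-5


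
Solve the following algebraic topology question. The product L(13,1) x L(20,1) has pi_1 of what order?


pi_1(X x Y) = pi_1(X) x pi_1(Y).
pi_1(L(13,1)) = Z/13, pi_1(L(20,1)) = Z/20.
|Z/13 x Z/20| = 13 * 20 = 260

260


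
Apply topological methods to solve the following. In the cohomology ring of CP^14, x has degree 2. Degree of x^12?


|x| = 2 in H^*(CP^n).
|x^12| = 12 * |x| = 12 * 2 = 24

24


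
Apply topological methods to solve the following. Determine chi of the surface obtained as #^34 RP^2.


For a non-orientable closed surface with k crosscaps: chi = 2 - k.
Here k = 34.
chi = 2 - 34 = -32

-32


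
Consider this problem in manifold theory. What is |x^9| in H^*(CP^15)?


|x| = 2 in H^*(CP^n).
|x^9| = 9 * |x| = 9 * 2 = 18

18


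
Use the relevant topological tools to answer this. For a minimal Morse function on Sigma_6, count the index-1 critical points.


A perfect Morse function has m_k = b_k.
For Sigma_6: b_0=1, b_1=2g=12, b_2=1.
Saddles m_1 = 2g = 12

12


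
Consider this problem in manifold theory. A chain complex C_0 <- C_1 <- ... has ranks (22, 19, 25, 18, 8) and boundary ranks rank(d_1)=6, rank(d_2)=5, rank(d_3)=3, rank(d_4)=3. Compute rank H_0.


rank H_k = rank(ker d_k) - rank(im d_{k+1}).
rank(ker d_0) = rank(C_0) - rank(d_0) = 22 - 0 = 22.
rank(im d_{0+1}) = 6.
rank H_0 = 22 - 6 = 16

16


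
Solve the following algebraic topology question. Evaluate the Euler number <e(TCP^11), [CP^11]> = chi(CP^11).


For any closed oriented manifold, <e(TM),[M]> = chi(M).
chi(CP^11) = 11+1 = 12

12


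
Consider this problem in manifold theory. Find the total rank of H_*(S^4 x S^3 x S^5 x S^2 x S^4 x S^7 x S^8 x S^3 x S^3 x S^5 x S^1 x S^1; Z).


Total Betti number is multiplicative under products.
Each S^d (d>=1) has total Betti number 2.
There are 12 sphere factors.
Total = 2^12 = 4096

4096


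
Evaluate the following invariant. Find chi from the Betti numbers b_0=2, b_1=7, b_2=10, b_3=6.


chi = sum_k (-1)^k b_k.
= (2) + (-7) + (10) + (-6)
= -1

-1


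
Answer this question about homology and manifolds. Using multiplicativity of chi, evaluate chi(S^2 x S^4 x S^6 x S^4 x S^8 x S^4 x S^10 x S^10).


chi is multiplicative: chi(X x Y) = chi(X) chi(Y).
Each even-dim sphere has chi = 2. There are 8 factors.
chi = 2^8 = 256

256


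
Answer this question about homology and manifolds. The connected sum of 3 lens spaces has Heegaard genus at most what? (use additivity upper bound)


Heegaard genus satisfies g(A#B) <= g(A) + g(B).
Each lens space has g = 1.
Upper bound: 3 * 1 = 3

3


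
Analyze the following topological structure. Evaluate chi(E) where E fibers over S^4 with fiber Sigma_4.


chi(S^4) = 2 (n even), chi(Sigma_4) = 2 - 2*4 = -6.
chi(E) = 2 * (-6) = -12

-12


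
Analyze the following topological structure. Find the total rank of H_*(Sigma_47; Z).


For Sigma_47: b_0 = 1, b_1 = 2g = 94, b_2 = 1.
Total = 1 + 94 + 1 = 96

96


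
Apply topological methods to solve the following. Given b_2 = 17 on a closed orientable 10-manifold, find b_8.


Poincare duality for closed orientable n-manifolds: b_k = b_{n-k}.
Here n = 10, so b_8 = b_2 = 17

17


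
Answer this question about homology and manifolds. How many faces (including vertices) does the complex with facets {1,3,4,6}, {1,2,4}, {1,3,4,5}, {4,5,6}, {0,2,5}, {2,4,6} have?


Each maximal simplex on m vertices has 2^m - 1 nonempty faces.
Take the union (dedupe shared faces).
Total distinct faces = 36

36


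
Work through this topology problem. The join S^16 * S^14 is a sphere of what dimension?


Join of spheres: S^m * S^n = S^{m+n+1}.
dim = 16 + 14 + 1 = 31

31


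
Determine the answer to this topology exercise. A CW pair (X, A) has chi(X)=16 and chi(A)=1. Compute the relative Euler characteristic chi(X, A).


Relative Euler characteristic: chi(X, A) = chi(X) - chi(A).
= 16 - (1) = 15

15


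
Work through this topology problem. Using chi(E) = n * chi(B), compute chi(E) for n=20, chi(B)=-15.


For a finite covering: chi(E) = (number of sheets) * chi(B).
chi(E) = 20 * (-15) = -300

-300


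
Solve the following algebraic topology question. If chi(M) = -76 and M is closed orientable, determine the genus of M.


chi = 2 - 2g for closed orientable surfaces.
-76 = 2 - 2g
2g = 2 - (-76) = 78
g = 39

39


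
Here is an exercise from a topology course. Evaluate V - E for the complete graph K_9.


K_9: V = 9, E = C(9,2) = 36.
chi = V - E = 9 - 36 = -27

-27


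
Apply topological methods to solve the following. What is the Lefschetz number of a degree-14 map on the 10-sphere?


On S^10: L(f) = tr(f_0*) + (-1)^10 tr(f_10*) = 1 + (-1)^10 * deg(f).
L(f) = 1 + (-1)^10 * 14 = 1 + 14 = 15

15


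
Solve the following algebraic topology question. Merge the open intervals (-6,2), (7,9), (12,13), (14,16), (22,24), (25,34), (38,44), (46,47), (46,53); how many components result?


Sort and merge overlapping open intervals.
Merged: (-6,2), (7,9), (12,13), (14,16), (22,24), (25,34), (38,44), (46,53).
Number of components = 8

8


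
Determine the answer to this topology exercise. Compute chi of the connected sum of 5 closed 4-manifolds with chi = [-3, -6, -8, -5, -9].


For n-manifolds: chi(A#B) = chi(A) + chi(B) - chi(S^4).
chi(S^4) = 1 + (-1)^4 = 2.
chi(#) = (sum chi_i) - (5-1)*chi(S^4) = -31 - 4*2 = -39

-39


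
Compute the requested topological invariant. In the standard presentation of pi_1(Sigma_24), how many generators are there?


Standard presentation: pi_1(Sigma_g) = <a_1,b_1,...,a_g,b_g | [a_1,b_1]...[a_g,b_g] = 1>.
Number of generators = 2g = 2*24 = 48

48


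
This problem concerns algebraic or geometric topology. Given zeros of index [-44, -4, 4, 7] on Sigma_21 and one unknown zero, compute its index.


Poincare-Hopf: sum of indices = chi(M).
chi(Sigma_21) = 2 - 2*21 = -40.
Sum of known indices = -37.
x = chi - (sum known) = -40 - (-37) = -3

-3


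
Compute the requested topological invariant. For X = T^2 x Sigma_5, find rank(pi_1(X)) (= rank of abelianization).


pi_1(A x B) = pi_1(A) x pi_1(B); rank of abelianization = b_1.
b_1(T^2) = 2, b_1(Sigma_5) = 2*5 = 10.
b_1(product) = 2 + 10 = 12

12


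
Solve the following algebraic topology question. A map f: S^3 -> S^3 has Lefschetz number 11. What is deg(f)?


L(f) = 1 + (-1)^3 deg(f) on S^3.
11 = 1 + (-1)^3 * deg(f)
(-1)^3 * deg(f) = 10
deg(f) = -10

-10


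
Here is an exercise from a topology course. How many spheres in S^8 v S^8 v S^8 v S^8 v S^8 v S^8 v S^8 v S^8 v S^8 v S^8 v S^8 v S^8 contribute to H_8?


For a wedge of spheres, H_k (k>0) is free on one generator per sphere of dimension k.
Spheres of dimension 8: count = 12.
b_8 = 12

12


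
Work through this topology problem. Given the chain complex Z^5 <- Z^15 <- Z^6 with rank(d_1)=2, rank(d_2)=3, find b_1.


rank H_k = rank(ker d_k) - rank(im d_{k+1}).
rank(ker d_1) = rank(C_1) - rank(d_1) = 15 - 2 = 13.
rank(im d_{1+1}) = 3.
rank H_1 = 13 - 3 = 10

10


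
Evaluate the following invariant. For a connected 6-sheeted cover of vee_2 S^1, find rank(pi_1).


Nielsen-Schreier: an index-n subgroup of F_r is free of rank 1 + n(r-1).
Equivalently: chi(cover) = n*chi(base); chi(vee_r S^1) = 1 - 2 = -1.
chi(E) = 6*(-1) = -6; rank = 1 - chi(E) = 1 - (-6) = 7.
rank = 1 + 6*(2-1) = 1 + 6 = 7

7


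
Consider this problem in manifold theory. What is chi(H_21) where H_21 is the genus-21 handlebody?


A genus-g handlebody deformation retracts to a wedge of g circles.
chi(vee_g S^1) = 1 - g.
chi(H_21) = 1 - 21 = -20

-20


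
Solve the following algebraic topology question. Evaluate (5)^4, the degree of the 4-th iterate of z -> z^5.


deg(f) = 5. Degree is multiplicative: deg(f^4) = (deg f)^4.
deg(f^4) = (5)^4 = 625

625


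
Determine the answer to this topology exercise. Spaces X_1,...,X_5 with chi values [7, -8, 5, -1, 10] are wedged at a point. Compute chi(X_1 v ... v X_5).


chi(A v B) = chi(A) + chi(B) - 1 (one point identified).
For 5 spaces: chi = (sum chi_i) - (5 - 1).
sum = 13; chi = 13 - 4 = 9

9


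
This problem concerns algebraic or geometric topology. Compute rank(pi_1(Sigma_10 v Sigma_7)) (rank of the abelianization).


For a wedge: H_1(A v B) = H_1(A) + H_1(B).
b_1(Sigma_10) = 20, b_1(Sigma_7) = 14.
b_1 = 20 + 14 = 34

34


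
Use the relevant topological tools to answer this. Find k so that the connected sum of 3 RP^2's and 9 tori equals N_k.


Since a >= 1, the sum is non-orientable; each T^2 can be replaced by RP^2 # RP^2 (since T^2#RP^2 = 3RP^2).
Total crosscaps k = 3 + 2*9 = 21.
Check via chi: chi = 3*1 + 9*0 - (3+9-1)*2 = -19 = 2 - k = -19. Consistent.

21


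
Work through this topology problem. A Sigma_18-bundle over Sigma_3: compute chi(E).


For a fiber bundle F -> E -> B (with CW structure): chi(E) = chi(B) * chi(F).
chi(Sigma_3) = -4, chi(Sigma_18) = -34.
chi(E) = (-4) * (-34) = 136

136


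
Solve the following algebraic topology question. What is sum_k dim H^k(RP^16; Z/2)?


H^k(RP^16; Z/2) = Z/2 for each 0 <= k <= 16.
Total dimension = 16 + 1 = 17

17


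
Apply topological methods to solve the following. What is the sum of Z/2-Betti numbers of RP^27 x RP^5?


dim H^*(RP^n; Z/2) = n+1 (one Z/2 in each degree 0..n).
Total Betti number is multiplicative.
Total = (27+1) * (5+1) = 28 * 6 = 168

168


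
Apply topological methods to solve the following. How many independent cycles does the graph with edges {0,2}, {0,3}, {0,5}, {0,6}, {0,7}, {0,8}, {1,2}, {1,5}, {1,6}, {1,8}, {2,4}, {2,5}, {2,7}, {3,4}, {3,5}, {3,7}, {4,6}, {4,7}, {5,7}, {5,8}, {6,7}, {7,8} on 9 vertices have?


b_1 = E - V + (number of components).
E = 22, V = 9, components = 1.
b_1 = 22 - 9 + 1 = 14

14


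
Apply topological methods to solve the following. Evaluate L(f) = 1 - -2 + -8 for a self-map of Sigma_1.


L(f) = tr(f_0*) - tr(f_1*) + tr(f_2*).
= 1 - (-2) + (-8)
= -5

-5


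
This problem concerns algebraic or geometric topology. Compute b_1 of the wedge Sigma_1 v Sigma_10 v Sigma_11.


For a wedge X v Y: reduced H_k(X v Y) = H_k(X) + H_k(Y).
Each Sigma_g contributes b_1 = 2g.
b_1 = 2 + 20 + 22 = 44

44


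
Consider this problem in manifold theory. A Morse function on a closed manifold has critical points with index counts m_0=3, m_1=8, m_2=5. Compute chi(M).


Morse theory: chi(M) = sum_k (-1)^k m_k where m_k = #(index-k critical points).
= (3) + (-8) + (5) = 0

0


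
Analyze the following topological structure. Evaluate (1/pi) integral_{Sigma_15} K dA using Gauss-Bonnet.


Gauss-Bonnet: integral K dA = 2*pi*chi(M).
chi(Sigma_15) = 2 - 2*15 = -28.
(integral K dA)/pi = 2*chi = 2*(-28) = -56

-56


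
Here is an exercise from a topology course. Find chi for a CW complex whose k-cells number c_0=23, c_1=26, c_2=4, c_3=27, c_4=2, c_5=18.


chi = sum_k (-1)^k c_k.
= (-1)^0*23 + (-1)^1*26 + (-1)^2*4 + (-1)^3*27 + (-1)^4*2 + (-1)^5*18
= (23) + (-26) + (4) + (-27) + (2) + (-18)
= -42

-42


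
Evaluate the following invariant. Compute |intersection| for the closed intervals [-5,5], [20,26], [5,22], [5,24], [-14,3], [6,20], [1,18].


Intersection = [max(a_i), min(b_i)] = [20, 3].
Since 20 > 3, the intersection is empty.
Length = 0

0


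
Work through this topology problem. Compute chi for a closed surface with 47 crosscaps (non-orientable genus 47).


For a non-orientable closed surface with k crosscaps: chi = 2 - k.
Here k = 47.
chi = 2 - 47 = -45

-45


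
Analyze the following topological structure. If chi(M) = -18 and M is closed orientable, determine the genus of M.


chi = 2 - 2g for closed orientable surfaces.
-18 = 2 - 2g
2g = 2 - (-18) = 20
g = 10

10


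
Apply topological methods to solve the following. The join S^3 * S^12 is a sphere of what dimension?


Join of spheres: S^m * S^n = S^{m+n+1}.
dim = 3 + 12 + 1 = 16

16


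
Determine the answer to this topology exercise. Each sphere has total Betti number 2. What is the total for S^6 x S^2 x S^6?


Total Betti number is multiplicative under products.
Each S^d (d>=1) has total Betti number 2.
There are 3 sphere factors.
Total = 2^3 = 8

8


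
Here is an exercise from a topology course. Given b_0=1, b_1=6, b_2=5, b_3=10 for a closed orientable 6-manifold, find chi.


By Poincare duality b_k = b_{6-k}, so full Betti numbers: b_0=1, b_1=6, b_2=5, b_3=10, b_4=5, b_5=6, b_6=1.
chi = sum (-1)^k b_k = -10

-10


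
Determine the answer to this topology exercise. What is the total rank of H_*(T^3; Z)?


b_k(T^3) = C(3,k), so the sum over k is sum_k C(3,k) = 2^3.
Total = 2^3 = 8

8


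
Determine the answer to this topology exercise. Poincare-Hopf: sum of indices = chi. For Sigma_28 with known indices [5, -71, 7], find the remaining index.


Poincare-Hopf: sum of indices = chi(M).
chi(Sigma_28) = 2 - 2*28 = -54.
Sum of known indices = -59.
x = chi - (sum known) = -54 - (-59) = 5

5


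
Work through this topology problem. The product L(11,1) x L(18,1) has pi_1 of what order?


pi_1(X x Y) = pi_1(X) x pi_1(Y).
pi_1(L(11,1)) = Z/11, pi_1(L(18,1)) = Z/18.
|Z/11 x Z/18| = 11 * 18 = 198

198


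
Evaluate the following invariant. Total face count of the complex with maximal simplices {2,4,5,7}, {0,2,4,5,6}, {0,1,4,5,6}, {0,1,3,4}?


Each maximal simplex on m vertices has 2^m - 1 nonempty faces.
Take the union (dedupe shared faces).
Total distinct faces = 63

63


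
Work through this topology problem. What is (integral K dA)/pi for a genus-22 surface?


Gauss-Bonnet: integral K dA = 2*pi*chi(M).
chi(Sigma_22) = 2 - 2*22 = -42.
(integral K dA)/pi = 2*chi = 2*(-42) = -84

-84


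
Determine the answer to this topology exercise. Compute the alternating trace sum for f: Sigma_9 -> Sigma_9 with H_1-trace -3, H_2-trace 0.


L(f) = tr(f_0*) - tr(f_1*) + tr(f_2*).
= 1 - (-3) + (0)
= 4

4


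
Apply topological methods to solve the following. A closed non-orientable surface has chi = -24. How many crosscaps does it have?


chi = 2 - k for closed non-orientable surfaces with k crosscaps.
-24 = 2 - k
k = 2 - (-24) = 26

26


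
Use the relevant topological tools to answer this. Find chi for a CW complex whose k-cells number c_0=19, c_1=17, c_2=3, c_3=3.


chi = sum_k (-1)^k c_k.
= (-1)^0*19 + (-1)^1*17 + (-1)^2*3 + (-1)^3*3
= (19) + (-17) + (3) + (-3)
= 2

2


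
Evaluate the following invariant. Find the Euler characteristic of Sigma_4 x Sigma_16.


chi(Sigma_4) = 2 - 2*4 = -6
chi(Sigma_16) = 2 - 2*16 = -30
chi(product) = (-6) * (-30) = 180

180


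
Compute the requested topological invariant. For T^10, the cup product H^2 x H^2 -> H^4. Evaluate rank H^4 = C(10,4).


Cup product: H^p x H^q -> H^{p+q}; here p+q = 2+2 = 4.
rank H^k(T^n) = C(n,k).
C(10,4) = 210

210


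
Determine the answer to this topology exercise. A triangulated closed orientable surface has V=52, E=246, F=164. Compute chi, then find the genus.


chi = V - E + F = 52 - 246 + 164 = -30
For orientable closed surface: chi = 2 - 2g, so g = (2 - chi)/2.
g = (2 - (-30)) / 2 = 32 / 2 = 16

16


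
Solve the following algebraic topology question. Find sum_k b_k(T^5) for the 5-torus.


b_k(T^5) = C(5,k), so the sum over k is sum_k C(5,k) = 2^5.
Total = 2^5 = 32

32


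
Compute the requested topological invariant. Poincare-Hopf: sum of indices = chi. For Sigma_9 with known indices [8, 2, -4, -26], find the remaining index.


Poincare-Hopf: sum of indices = chi(M).
chi(Sigma_9) = 2 - 2*9 = -16.
Sum of known indices = -20.
x = chi - (sum known) = -16 - (-20) = 4

4


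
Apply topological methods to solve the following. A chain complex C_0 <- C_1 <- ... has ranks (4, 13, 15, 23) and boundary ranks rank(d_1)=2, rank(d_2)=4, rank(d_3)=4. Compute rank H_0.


rank H_k = rank(ker d_k) - rank(im d_{k+1}).
rank(ker d_0) = rank(C_0) - rank(d_0) = 4 - 0 = 4.
rank(im d_{0+1}) = 2.
rank H_0 = 4 - 2 = 2

2


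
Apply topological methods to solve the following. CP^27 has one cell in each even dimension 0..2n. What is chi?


CP^27 has one cell in each even dimension 0, 2, ..., 2*27 (27+1 cells total).
All cells are even-dimensional, so chi = number of cells.
chi = 27 + 1 = 28

28


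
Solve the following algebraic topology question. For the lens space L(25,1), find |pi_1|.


pi_1(L(p,q)) = Z/pZ for any q coprime to p.
|pi_1(L(25,1))| = 25

25


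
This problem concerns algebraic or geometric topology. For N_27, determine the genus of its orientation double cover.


chi(N_27) = 2 - 27 = -25.
Double cover: chi(Sigma_g) = 2 * chi(N_27) = 2*(-25) = -50.
2 - 2g = -50, so g = (2 - (-50))/2 = 52/2 = 26

26


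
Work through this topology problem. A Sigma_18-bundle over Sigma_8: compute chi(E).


For a fiber bundle F -> E -> B (with CW structure): chi(E) = chi(B) * chi(F).
chi(Sigma_8) = -14, chi(Sigma_18) = -34.
chi(E) = (-14) * (-34) = 476

476


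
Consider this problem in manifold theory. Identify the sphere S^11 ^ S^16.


S^m ^ S^n = S^{m+n}.
k = 11 + 16 = 27

27


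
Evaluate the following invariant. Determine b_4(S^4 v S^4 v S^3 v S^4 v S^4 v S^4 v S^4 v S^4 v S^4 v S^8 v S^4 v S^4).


For a wedge of spheres, H_k (k>0) is free on one generator per sphere of dimension k.
Spheres of dimension 4: count = 10.
b_4 = 10

10


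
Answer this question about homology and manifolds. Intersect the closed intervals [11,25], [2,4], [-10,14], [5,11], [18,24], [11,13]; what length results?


Intersection = [max(a_i), min(b_i)] = [18, 4].
Since 18 > 4, the intersection is empty.
Length = 0

0


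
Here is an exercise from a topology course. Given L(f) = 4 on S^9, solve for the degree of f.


L(f) = 1 + (-1)^9 deg(f) on S^9.
4 = 1 + (-1)^9 * deg(f)
(-1)^9 * deg(f) = 3
deg(f) = -3

-3


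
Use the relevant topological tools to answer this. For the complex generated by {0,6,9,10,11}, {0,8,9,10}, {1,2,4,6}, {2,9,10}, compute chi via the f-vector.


Enumerate all faces; f-vector: f_0=9, f_1=21, f_2=18, f_3=7, f_4=1.
chi = sum (-1)^k f_k = 0

0
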